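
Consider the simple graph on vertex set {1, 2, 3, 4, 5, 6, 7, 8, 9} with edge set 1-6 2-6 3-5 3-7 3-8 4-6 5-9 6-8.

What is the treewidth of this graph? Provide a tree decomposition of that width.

Every bag has size at most 2, so the width is 2 − 1 = 1 and tw(G) ≤ 1. Since G has at least one edge (e.g. 6–8), it is not an edgeless graph, so tw(G) ≥ 1. Combining the bounds, tw(G) = 1.

Treewidth 1.
One optimal decomposition is:
Bags: B1 = {6, 8}  B2 = {3, 8}  B3 = {3, 5}  B4 = {4, 6}  B5 = {2, 6}  B6 = {3, 7}  B7 = {1, 6}  B8 = {5, 9}
Tree: B1–B2, B2–B3, B1–B4, B1–B5, B3–B6, B1–B7, B3–B8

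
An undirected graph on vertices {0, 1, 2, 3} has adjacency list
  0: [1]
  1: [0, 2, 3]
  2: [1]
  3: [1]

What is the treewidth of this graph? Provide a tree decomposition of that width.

Treewidth 1.
One such decomposition:
Bags: B1 = {1, 2}  B2 = {1, 3}  B3 = {0, 1}
Tree: B1–B2, B2–B3

Every bag has size at most 2, so the width is 2 − 1 = 1 and tw(G) ≤ 1. Since G has at least one edge (e.g. 1–2), it is not an edgeless graph, so tw(G) ≥ 1. Combining the bounds, tw(G) = 1.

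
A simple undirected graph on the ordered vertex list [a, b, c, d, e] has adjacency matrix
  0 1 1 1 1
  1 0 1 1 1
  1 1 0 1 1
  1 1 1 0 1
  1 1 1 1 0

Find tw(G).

A width-4 tree decomposition is:
Bags: B1 = {a, b, c, d, e}
Tree: (single bag)
A single bag containing all 5 vertices is trivially a valid decomposition of width 4. On the other hand G contains the 5-clique {a, b, c, d, e}. A clique must lie in a single bag of any decomposition, so no decomposition can have width below 4. Therefore the treewidth is 4.

4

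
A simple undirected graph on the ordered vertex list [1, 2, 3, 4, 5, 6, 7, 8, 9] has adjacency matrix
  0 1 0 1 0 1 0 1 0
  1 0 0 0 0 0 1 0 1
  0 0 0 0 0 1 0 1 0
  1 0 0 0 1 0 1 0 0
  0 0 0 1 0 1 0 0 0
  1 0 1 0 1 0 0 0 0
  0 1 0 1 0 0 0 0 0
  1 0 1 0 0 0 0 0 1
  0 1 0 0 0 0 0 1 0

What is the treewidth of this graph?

3

A width-3 tree decomposition is:
Bags: B1 = {2, 4, 7, 9}  B2 = {1, 2, 4, 9}  B3 = {1, 4, 8, 9}  B4 = {1, 4, 5, 8}  B5 = {1, 5, 6, 8}  B6 = {3, 5, 6, 8}
Tree: B1–B2, B2–B3, B3–B4, B4–B5, B5–B6
The largest bag has 4 vertices, giving width 3; this decomposition certifies tw(G) ≤ 3. For the lower bound: the 4 vertex sets {2,7,9}, {4}, {1}, {3,5,6,8} are disjoint, each induces a connected subgraph, and every pair is joined by at least one edge of G. Contracting each set to a single vertex therefore yields K_{4} as a minor, and since treewidth is minor-monotone, tw(G) ≥ tw(K_{4}) = 3. Therefore the treewidth is 3.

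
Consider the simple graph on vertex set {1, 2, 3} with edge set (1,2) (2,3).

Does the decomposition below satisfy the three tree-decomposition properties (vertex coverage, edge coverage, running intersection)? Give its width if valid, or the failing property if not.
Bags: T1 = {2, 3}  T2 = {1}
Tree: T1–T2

No — edge (2,1) lies in no bag.

A tree decomposition must satisfy three properties: every vertex lies in some bag; for every edge, both endpoints lie together in some bag; and for every vertex, the bags containing it form a connected subtree. Here edge (2,1) lies in no bag, so the decomposition is invalid.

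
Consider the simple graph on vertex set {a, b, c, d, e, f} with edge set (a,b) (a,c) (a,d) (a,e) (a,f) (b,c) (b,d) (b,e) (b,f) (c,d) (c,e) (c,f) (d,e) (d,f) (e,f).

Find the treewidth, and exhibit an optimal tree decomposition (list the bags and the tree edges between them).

A single bag containing all 6 vertices is trivially a valid decomposition of width 5. On the other hand G contains the 6-clique {a, b, c, d, e, f}. A clique must lie in a single bag of any decomposition, so no decomposition can have width below 5. The upper and lower bounds meet at 5, so that is the treewidth.

Treewidth 5.
One optimal decomposition is:
Bags: B1 = {a, b, c, d, e, f}
Tree: (single bag)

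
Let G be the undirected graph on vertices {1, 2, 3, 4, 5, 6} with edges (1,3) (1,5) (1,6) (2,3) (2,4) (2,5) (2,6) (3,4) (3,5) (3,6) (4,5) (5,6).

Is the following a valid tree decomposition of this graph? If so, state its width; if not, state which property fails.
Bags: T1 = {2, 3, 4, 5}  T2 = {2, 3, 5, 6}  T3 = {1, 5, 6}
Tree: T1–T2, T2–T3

A tree decomposition must satisfy three properties: every vertex lies in some bag; for every edge, both endpoints lie together in some bag; and for every vertex, the bags containing it form a connected subtree. Here edge (3,1) lies in no bag, so the decomposition is invalid.

No — edge (3,1) lies in no bag.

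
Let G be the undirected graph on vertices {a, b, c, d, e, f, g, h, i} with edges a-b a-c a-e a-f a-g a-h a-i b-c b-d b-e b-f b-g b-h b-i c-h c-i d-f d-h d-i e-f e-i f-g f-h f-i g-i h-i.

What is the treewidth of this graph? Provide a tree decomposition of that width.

Each bag holds 5 vertices, so the decomposition has width 4, which upper-bounds the treewidth. For the lower bound, the 5 vertices {a, b, c, h, i} are pairwise adjacent, and any tree decomposition puts a clique entirely inside one bag — forcing width ≥ 4. The upper and lower bounds meet at 4, so that is the treewidth.

Treewidth 4.
One such decomposition:
Bags: B1 = {a, b, e, f, i}  B2 = {a, b, f, h, i}  B3 = {a, b, f, g, i}  B4 = {a, b, c, h, i}  B5 = {b, d, f, h, i}
Tree: B1–B2, B1–B3, B2–B4, B2–B5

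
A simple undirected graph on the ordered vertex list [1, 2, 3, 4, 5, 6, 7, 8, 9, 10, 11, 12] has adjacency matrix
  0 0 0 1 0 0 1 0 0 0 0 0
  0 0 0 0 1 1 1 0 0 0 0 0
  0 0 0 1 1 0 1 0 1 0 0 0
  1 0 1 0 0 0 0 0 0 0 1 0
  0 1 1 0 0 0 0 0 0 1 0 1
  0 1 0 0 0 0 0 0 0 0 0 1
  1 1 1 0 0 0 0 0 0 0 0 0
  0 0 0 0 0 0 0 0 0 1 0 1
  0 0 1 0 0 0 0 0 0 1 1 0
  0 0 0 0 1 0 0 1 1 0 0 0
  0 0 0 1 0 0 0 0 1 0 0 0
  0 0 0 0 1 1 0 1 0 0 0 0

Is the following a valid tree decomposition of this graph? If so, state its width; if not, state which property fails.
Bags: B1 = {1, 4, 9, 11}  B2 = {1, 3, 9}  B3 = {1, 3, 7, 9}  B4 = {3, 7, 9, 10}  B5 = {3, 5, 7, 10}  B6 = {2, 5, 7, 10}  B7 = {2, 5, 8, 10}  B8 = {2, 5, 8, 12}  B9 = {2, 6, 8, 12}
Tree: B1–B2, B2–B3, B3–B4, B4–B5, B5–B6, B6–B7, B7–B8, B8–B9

No — edge (4,3) lies in no bag.

A tree decomposition must satisfy three properties: every vertex lies in some bag; for every edge, both endpoints lie together in some bag; and for every vertex, the bags containing it form a connected subtree. Here edge (4,3) lies in no bag, so the decomposition is invalid.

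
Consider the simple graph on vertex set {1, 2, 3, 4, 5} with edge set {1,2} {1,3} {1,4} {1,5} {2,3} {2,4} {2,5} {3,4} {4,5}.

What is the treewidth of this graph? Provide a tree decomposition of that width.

Treewidth 3.
Bags: B1 = {1, 2, 3, 4}  B2 = {1, 2, 4, 5}
Tree: B1–B2

Every bag has size at most 4, so the width is 4 − 1 = 3 and tw(G) ≤ 3. On the other hand G contains the 4-clique {1, 2, 3, 4}. A clique must lie in a single bag of any decomposition, so no decomposition can have width below 3. Hence tw(G) = 3 exactly.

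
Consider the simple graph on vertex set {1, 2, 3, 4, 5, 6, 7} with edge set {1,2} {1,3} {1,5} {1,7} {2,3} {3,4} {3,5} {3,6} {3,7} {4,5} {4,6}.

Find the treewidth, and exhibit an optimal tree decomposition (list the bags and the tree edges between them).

Treewidth 2.
One optimal decomposition is:
Bags: B1 = {3, 4, 5}  B2 = {3, 4, 6}  B3 = {1, 3, 5}  B4 = {1, 3, 7}  B5 = {1, 2, 3}
Tree: B1–B2, B1–B3, B3–B4, B3–B5

Every bag has size at most 3, so the width is 3 − 1 = 2 and tw(G) ≤ 2. Conversely, {1, 2, 3} is a clique of size 3, and the vertices of any clique must share a bag in every tree decomposition; so some bag has ≥ 3 vertices and tw(G) ≥ 2. The upper and lower bounds meet at 2, so that is the treewidth.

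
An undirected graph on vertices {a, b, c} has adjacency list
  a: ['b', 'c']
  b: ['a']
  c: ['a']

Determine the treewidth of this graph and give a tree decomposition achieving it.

Treewidth 1.
Bags: B1 = {a, c}  B2 = {a, b}
Tree: B1–B2

Every bag has size at most 2, so the width is 2 − 1 = 1 and tw(G) ≤ 1. G has an edge, so its treewidth is at least 1. The upper and lower bounds meet at 1, so that is the treewidth.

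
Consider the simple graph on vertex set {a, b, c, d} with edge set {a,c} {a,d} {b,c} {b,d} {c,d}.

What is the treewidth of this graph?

2

A width-2 tree decomposition is:
Bags: B1 = {a, c, d}  B2 = {b, c, d}
Tree: B1–B2
The largest bag has 3 vertices, giving width 2; this decomposition certifies tw(G) ≤ 2. On the other hand G contains the 3-clique {a, c, d}. A clique must lie in a single bag of any decomposition, so no decomposition can have width below 2. Therefore the treewidth is 2.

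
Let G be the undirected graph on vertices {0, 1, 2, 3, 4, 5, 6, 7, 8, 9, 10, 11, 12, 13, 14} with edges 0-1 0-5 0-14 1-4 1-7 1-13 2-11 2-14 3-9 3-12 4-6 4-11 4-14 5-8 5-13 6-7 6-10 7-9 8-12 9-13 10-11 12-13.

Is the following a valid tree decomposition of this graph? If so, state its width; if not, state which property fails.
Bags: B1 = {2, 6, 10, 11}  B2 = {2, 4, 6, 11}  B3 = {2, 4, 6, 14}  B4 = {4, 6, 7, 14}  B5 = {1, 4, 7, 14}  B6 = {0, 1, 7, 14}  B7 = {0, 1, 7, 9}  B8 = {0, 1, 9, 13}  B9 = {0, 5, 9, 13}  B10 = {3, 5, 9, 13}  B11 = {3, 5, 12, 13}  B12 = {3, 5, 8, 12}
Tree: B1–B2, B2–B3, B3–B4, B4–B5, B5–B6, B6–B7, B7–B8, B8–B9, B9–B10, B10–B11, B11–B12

Yes; width 3.

Checking the three conditions: (i) the bags cover all of {0, 1, 2, 3, 4, 5, 6, 7, 8, 9, 10, 11, 12, 13, 14}; (ii) for each edge, some bag contains both endpoints; (iii) the bags containing any fixed vertex form a subtree. All hold, so the decomposition is valid with width 4 − 1 = 3.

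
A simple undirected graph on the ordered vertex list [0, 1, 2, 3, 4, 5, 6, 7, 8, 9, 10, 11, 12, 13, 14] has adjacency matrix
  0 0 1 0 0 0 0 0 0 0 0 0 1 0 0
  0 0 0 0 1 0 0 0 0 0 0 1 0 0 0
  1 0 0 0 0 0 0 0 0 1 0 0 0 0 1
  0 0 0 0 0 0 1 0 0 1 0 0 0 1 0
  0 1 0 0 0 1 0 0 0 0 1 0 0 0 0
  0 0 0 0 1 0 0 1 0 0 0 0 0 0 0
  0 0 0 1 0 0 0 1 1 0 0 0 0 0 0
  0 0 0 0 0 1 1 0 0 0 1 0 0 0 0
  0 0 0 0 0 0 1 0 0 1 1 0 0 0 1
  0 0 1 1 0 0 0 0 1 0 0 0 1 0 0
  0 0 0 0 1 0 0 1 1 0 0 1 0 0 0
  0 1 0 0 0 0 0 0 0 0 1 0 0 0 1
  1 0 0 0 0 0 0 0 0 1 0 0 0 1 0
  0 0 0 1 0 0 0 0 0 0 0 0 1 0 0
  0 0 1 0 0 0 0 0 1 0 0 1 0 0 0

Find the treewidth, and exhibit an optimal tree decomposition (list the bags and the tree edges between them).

The largest bag has 4 vertices, giving width 3; this decomposition certifies tw(G) ≤ 3. For the lower bound: the 4 vertex sets {1,4,5}, {7}, {10}, {6,8,11,14} are disjoint, each induces a connected subgraph, and every pair is joined by at least one edge of G. Contracting each set to a single vertex therefore yields K_{4} as a minor, and since treewidth is minor-monotone, tw(G) ≥ tw(K_{4}) = 3. Therefore the treewidth is 3.

Treewidth 3.
One optimal decomposition is:
Bags: B1 = {1, 4, 5, 7}  B2 = {1, 4, 7, 10}  B3 = {1, 7, 10, 11}  B4 = {6, 7, 10, 11}  B5 = {6, 8, 10, 11}  B6 = {6, 8, 11, 14}  B7 = {3, 6, 8, 14}  B8 = {3, 8, 9, 14}  B9 = {2, 3, 9, 14}  B10 = {2, 3, 9, 13}  B11 = {2, 9, 12, 13}  B12 = {0, 2, 12, 13}
Tree: B1–B2, B2–B3, B3–B4, B4–B5, B5–B6, B6–B7, B7–B8, B8–B9, B9–B10, B10–B11, B11–B12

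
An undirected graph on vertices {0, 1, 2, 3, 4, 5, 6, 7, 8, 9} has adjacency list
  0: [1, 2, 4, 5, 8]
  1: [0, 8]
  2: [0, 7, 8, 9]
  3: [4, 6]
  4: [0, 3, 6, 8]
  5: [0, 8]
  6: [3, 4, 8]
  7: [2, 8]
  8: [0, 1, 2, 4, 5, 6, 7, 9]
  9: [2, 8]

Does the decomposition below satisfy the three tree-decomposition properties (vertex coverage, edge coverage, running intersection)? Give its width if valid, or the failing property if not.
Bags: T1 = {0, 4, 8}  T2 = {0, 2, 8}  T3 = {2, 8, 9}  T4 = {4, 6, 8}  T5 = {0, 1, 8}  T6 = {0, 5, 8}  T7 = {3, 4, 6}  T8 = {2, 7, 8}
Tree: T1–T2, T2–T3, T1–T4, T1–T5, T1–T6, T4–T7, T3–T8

Yes; width 2.

Checking the three conditions: (i) the bags cover all of {0, 1, 2, 3, 4, 5, 6, 7, 8, 9}; (ii) for each edge, some bag contains both endpoints; (iii) the bags containing any fixed vertex form a subtree. All hold, so the decomposition is valid with width 3 − 1 = 2.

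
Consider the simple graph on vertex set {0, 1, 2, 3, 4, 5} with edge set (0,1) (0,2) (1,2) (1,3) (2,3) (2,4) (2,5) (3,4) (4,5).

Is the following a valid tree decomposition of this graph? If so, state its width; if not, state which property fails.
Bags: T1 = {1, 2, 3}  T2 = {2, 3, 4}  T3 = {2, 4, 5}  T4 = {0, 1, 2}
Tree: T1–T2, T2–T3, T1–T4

Yes; width 2.

Vertex coverage: the bags together contain {0, 1, 2, 3, 4, 5}, the full vertex set. Edge coverage: each edge of G has both endpoints in at least one bag. Running intersection: for every vertex, the bags containing it form a connected subtree. All three properties hold, so this is a valid tree decomposition of width max|bag| − 1 = 2, and hence tw(G) ≤ 2.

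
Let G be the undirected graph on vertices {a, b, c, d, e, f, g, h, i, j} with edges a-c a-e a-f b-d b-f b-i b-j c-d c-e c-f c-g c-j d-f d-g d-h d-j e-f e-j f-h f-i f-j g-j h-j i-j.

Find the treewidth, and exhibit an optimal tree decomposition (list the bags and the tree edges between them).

Treewidth 3.
One optimal decomposition is:
Bags: B1 = {b, d, f, j}  B2 = {c, d, f, j}  B3 = {c, e, f, j}  B4 = {a, c, e, f}  B5 = {c, d, g, j}  B6 = {d, f, h, j}  B7 = {b, f, i, j}
Tree: B1–B2, B2–B3, B3–B4, B2–B5, B1–B6, B1–B7

Every bag has size at most 4, so the width is 4 − 1 = 3 and tw(G) ≤ 3. Conversely, {c, d, g, j} is a clique of size 4, and the vertices of any clique must share a bag in every tree decomposition; so some bag has ≥ 4 vertices and tw(G) ≥ 3. Combining the bounds, tw(G) = 3.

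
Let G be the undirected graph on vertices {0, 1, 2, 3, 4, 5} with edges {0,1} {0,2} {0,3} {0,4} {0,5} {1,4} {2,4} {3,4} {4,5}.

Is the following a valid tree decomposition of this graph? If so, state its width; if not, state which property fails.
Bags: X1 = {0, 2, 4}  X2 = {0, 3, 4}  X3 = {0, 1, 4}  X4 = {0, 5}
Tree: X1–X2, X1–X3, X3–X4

A tree decomposition must satisfy three properties: every vertex lies in some bag; for every edge, both endpoints lie together in some bag; and for every vertex, the bags containing it form a connected subtree. Here edge (4,5) lies in no bag, so the decomposition is invalid.

No — edge (4,5) lies in no bag.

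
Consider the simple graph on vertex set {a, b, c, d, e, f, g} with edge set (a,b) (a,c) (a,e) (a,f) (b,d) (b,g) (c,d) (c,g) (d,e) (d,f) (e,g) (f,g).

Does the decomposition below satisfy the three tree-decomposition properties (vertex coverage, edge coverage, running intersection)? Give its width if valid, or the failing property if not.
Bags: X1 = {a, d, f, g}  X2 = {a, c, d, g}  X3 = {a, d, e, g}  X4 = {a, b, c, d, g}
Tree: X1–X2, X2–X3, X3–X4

No — bags containing vertex c are not connected in the tree.

A tree decomposition must satisfy three properties: every vertex lies in some bag; for every edge, both endpoints lie together in some bag; and for every vertex, the bags containing it form a connected subtree. Here bags containing vertex c are not connected in the tree, so the decomposition is invalid.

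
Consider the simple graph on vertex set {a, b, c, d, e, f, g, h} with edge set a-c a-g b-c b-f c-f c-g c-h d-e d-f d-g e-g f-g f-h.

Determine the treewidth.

A width-2 tree decomposition is:
Bags: B1 = {d, f, g}  B2 = {c, f, g}  B3 = {d, e, g}  B4 = {a, c, g}  B5 = {b, c, f}  B6 = {c, f, h}
Tree: B1–B2, B1–B3, B2–B4, B2–B5, B5–B6
Each bag holds 3 vertices, so the decomposition has width 2, which upper-bounds the treewidth. Conversely, {a, c, g} is a clique of size 3, and the vertices of any clique must share a bag in every tree decomposition; so some bag has ≥ 3 vertices and tw(G) ≥ 2. Hence tw(G) = 2 exactly.

2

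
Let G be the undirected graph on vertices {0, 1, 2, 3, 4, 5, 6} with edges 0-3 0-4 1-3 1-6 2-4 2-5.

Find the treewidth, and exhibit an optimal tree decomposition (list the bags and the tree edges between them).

The largest bag has 2 vertices, giving width 1; this decomposition certifies tw(G) ≤ 1. Since G has at least one edge (e.g. 6–1), it is not an edgeless graph, so tw(G) ≥ 1. Hence tw(G) = 1 exactly.

Treewidth 1.
Bags: B1 = {1, 6}  B2 = {1, 3}  B3 = {0, 3}  B4 = {0, 4}  B5 = {2, 4}  B6 = {2, 5}
Tree: B1–B2, B2–B3, B3–B4, B4–B5, B5–B6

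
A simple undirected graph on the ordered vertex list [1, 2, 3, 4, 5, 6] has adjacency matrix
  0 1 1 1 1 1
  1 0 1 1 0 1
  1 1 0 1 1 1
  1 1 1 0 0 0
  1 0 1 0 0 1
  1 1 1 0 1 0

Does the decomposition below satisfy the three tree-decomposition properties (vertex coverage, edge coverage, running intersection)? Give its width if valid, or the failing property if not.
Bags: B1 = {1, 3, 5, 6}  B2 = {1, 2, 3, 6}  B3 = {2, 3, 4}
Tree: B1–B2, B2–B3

No — edge (1,4) lies in no bag.

A tree decomposition must satisfy three properties: every vertex lies in some bag; for every edge, both endpoints lie together in some bag; and for every vertex, the bags containing it form a connected subtree. Here edge (1,4) lies in no bag, so the decomposition is invalid.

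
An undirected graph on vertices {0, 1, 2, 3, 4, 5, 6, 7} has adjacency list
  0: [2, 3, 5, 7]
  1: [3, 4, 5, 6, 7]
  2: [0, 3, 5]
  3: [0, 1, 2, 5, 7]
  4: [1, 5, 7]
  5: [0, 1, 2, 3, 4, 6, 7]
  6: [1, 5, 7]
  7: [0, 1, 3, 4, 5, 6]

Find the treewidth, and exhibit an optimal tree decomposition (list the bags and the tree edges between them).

The largest bag has 4 vertices, giving width 3; this decomposition certifies tw(G) ≤ 3. Conversely, {0, 2, 3, 5} is a clique of size 4, and the vertices of any clique must share a bag in every tree decomposition; so some bag has ≥ 4 vertices and tw(G) ≥ 3. Combining the bounds, tw(G) = 3.

Treewidth 3.
Bags: B1 = {1, 3, 5, 7}  B2 = {0, 3, 5, 7}  B3 = {1, 5, 6, 7}  B4 = {1, 4, 5, 7}  B5 = {0, 2, 3, 5}
Tree: B1–B2, B1–B3, B3–B4, B2–B5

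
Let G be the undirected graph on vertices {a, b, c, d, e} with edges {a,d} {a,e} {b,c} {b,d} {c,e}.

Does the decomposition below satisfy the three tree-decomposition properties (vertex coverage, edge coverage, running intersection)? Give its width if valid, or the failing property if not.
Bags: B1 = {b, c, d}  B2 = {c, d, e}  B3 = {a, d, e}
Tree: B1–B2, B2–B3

Yes; width 2.

Vertex coverage: the bags together contain {a, b, c, d, e}, the full vertex set. Edge coverage: each edge of G has both endpoints in at least one bag. Running intersection: for every vertex, the bags containing it form a connected subtree. All three properties hold, so this is a valid tree decomposition of width max|bag| − 1 = 2, and hence tw(G) ≤ 2.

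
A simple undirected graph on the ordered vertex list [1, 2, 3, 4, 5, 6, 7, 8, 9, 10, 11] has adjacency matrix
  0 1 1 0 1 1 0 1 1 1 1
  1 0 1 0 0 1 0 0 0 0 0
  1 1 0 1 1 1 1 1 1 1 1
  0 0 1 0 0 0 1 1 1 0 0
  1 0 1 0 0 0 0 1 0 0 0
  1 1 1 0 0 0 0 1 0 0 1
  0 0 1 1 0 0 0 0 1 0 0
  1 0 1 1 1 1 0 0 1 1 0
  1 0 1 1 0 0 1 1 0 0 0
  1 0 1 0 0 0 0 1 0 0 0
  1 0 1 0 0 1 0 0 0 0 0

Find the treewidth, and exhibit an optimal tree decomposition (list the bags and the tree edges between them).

Every bag has size at most 4, so the width is 4 − 1 = 3 and tw(G) ≤ 3. Conversely, {1, 3, 8, 9} is a clique of size 4, and the vertices of any clique must share a bag in every tree decomposition; so some bag has ≥ 4 vertices and tw(G) ≥ 3. The upper and lower bounds meet at 3, so that is the treewidth.

Treewidth 3.
One optimal decomposition is:
Bags: B1 = {1, 3, 6, 8}  B2 = {1, 3, 8, 9}  B3 = {3, 4, 8, 9}  B4 = {1, 3, 5, 8}  B5 = {1, 3, 8, 10}  B6 = {1, 2, 3, 6}  B7 = {3, 4, 7, 9}  B8 = {1, 3, 6, 11}
Tree: B1–B2, B2–B3, B2–B4, B2–B5, B1–B6, B3–B7, B6–B8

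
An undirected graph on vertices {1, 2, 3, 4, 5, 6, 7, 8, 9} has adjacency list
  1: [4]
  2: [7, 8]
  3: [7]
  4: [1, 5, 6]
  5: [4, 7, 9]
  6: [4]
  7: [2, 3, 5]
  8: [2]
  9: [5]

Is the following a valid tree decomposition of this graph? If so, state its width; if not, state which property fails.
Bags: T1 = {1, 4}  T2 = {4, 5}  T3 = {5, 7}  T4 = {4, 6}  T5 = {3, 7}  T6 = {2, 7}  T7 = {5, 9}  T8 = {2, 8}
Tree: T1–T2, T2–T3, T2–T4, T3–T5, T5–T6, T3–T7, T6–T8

Yes; width 1.

Vertex coverage: the bags together contain {1, 2, 3, 4, 5, 6, 7, 8, 9}, the full vertex set. Edge coverage: each edge of G has both endpoints in at least one bag. Running intersection: for every vertex, the bags containing it form a connected subtree. All three properties hold, so this is a valid tree decomposition of width max|bag| − 1 = 1, and hence tw(G) ≤ 1.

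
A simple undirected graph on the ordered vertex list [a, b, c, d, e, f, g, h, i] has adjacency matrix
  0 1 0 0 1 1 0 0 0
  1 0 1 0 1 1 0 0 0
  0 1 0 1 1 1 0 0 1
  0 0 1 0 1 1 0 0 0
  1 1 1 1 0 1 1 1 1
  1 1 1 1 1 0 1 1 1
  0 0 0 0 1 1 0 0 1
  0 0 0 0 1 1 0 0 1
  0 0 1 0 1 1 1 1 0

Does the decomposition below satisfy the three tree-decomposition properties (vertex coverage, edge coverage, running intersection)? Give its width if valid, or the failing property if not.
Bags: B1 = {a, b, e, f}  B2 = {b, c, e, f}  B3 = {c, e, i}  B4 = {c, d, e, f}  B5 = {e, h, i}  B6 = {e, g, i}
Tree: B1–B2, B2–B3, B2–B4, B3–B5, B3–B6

A tree decomposition must satisfy three properties: every vertex lies in some bag; for every edge, both endpoints lie together in some bag; and for every vertex, the bags containing it form a connected subtree. Here edge (f,i) lies in no bag, so the decomposition is invalid.

No — edge (f,i) lies in no bag.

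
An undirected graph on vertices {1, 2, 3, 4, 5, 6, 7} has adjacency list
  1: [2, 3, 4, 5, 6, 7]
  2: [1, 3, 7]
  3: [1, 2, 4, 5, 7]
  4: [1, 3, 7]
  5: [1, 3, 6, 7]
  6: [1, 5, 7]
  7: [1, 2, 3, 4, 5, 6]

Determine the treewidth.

A width-3 tree decomposition is:
Bags: B1 = {1, 3, 5, 7}  B2 = {1, 5, 6, 7}  B3 = {1, 3, 4, 7}  B4 = {1, 2, 3, 7}
Tree: B1–B2, B1–B3, B1–B4
Each bag holds 4 vertices, so the decomposition has width 3, which upper-bounds the treewidth. Conversely, {1, 2, 3, 7} is a clique of size 4, and the vertices of any clique must share a bag in every tree decomposition; so some bag has ≥ 4 vertices and tw(G) ≥ 3. Combining the bounds, tw(G) = 3.

3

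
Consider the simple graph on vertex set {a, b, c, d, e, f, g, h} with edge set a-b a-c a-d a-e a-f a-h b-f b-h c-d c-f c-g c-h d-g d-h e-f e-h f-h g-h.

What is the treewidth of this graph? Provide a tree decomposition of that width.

The largest bag has 4 vertices, giving width 3; this decomposition certifies tw(G) ≤ 3. For the lower bound, the 4 vertices {c, d, g, h} are pairwise adjacent, and any tree decomposition puts a clique entirely inside one bag — forcing width ≥ 3. The upper and lower bounds meet at 3, so that is the treewidth.

Treewidth 3.
Bags: B1 = {a, e, f, h}  B2 = {a, c, f, h}  B3 = {a, c, d, h}  B4 = {c, d, g, h}  B5 = {a, b, f, h}
Tree: B1–B2, B2–B3, B3–B4, B1–B5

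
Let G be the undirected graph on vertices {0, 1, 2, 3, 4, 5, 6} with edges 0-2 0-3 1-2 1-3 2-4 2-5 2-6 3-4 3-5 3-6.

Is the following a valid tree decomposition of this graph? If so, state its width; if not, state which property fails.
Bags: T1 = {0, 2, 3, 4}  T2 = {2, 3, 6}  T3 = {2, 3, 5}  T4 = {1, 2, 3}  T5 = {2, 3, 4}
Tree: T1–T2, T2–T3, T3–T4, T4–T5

A tree decomposition must satisfy three properties: every vertex lies in some bag; for every edge, both endpoints lie together in some bag; and for every vertex, the bags containing it form a connected subtree. Here bags containing vertex 4 are not connected in the tree, so the decomposition is invalid.

No — bags containing vertex 4 are not connected in the tree.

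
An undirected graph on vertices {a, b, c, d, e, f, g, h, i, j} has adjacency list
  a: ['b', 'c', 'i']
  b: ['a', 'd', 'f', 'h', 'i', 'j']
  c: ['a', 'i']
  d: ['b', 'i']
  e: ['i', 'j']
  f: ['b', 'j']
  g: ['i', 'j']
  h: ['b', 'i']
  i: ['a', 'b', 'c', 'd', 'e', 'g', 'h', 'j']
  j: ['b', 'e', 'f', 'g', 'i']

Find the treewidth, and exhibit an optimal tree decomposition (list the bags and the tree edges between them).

Every bag has size at most 3, so the width is 3 − 1 = 2 and tw(G) ≤ 2. On the other hand G contains the 3-clique {b, f, j}. A clique must lie in a single bag of any decomposition, so no decomposition can have width below 2. Hence tw(G) = 2 exactly.

Treewidth 2.
One optimal decomposition is:
Bags: B1 = {a, b, i}  B2 = {a, c, i}  B3 = {b, h, i}  B4 = {b, i, j}  B5 = {e, i, j}  B6 = {g, i, j}  B7 = {b, d, i}  B8 = {b, f, j}
Tree: B1–B2, B1–B3, B3–B4, B4–B5, B4–B6, B3–B7, B4–B8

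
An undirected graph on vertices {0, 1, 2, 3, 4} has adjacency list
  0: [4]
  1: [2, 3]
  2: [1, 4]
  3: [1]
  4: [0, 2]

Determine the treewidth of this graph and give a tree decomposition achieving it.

Treewidth 1.
One optimal decomposition is:
Bags: B1 = {0, 4}  B2 = {2, 4}  B3 = {1, 2}  B4 = {1, 3}
Tree: B1–B2, B2–B3, B3–B4

The largest bag has 2 vertices, giving width 1; this decomposition certifies tw(G) ≤ 1. G has an edge, so its treewidth is at least 1. Combining the bounds, tw(G) = 1.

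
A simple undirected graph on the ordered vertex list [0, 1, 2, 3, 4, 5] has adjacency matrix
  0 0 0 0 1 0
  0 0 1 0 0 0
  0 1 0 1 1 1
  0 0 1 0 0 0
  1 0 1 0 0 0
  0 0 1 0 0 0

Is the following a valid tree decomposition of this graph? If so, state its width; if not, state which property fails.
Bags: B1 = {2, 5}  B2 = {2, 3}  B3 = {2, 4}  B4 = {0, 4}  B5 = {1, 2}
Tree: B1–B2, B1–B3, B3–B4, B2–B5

Vertex coverage: the bags together contain {0, 1, 2, 3, 4, 5}, the full vertex set. Edge coverage: each edge of G has both endpoints in at least one bag. Running intersection: for every vertex, the bags containing it form a connected subtree. All three properties hold, so this is a valid tree decomposition of width max|bag| − 1 = 1, and hence tw(G) ≤ 1.

Yes; width 1.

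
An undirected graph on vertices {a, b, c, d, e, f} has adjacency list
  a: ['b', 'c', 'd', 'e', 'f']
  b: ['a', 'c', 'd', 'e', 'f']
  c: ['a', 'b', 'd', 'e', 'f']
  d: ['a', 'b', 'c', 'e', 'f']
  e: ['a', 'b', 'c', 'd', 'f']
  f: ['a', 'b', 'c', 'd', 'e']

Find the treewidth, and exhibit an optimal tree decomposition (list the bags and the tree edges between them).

With just one bag of size 6, the width is 6 − 1 = 5, so tw(G) ≤ 5. For the lower bound, the 6 vertices {a, b, c, d, e, f} are pairwise adjacent, and any tree decomposition puts a clique entirely inside one bag — forcing width ≥ 5. The upper and lower bounds meet at 5, so that is the treewidth.

Treewidth 5.
Bags: B1 = {a, b, c, d, e, f}
Tree: (single bag)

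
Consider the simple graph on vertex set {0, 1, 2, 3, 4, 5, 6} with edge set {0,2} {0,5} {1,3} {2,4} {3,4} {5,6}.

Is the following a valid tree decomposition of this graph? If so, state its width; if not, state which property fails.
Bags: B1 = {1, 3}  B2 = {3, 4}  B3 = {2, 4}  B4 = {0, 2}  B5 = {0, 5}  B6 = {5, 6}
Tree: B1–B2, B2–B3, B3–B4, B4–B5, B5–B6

Vertex coverage: the bags together contain {0, 1, 2, 3, 4, 5, 6}, the full vertex set. Edge coverage: each edge of G has both endpoints in at least one bag. Running intersection: for every vertex, the bags containing it form a connected subtree. All three properties hold, so this is a valid tree decomposition of width max|bag| − 1 = 1, and hence tw(G) ≤ 1.

Yes; width 1.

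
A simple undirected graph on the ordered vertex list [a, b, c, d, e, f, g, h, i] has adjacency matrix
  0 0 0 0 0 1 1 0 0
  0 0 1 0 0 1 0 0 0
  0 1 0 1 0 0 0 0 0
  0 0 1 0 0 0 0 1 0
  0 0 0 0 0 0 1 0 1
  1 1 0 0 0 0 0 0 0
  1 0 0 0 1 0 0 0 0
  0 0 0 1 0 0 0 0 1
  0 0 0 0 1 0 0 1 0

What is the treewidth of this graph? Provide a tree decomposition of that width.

Each bag holds 3 vertices, so the decomposition has width 2, which upper-bounds the treewidth. For the lower bound, G contains the cycle e–i–h–d–c–b–f–a–g–e, so G is not a forest; only forests have treewidth ≤ 1, hence tw(G) ≥ 2. Hence tw(G) = 2 exactly.

Treewidth 2.
Bags: B1 = {e, h, i}  B2 = {d, e, h}  B3 = {c, d, e}  B4 = {b, c, e}  B5 = {b, e, f}  B6 = {a, e, f}  B7 = {a, e, g}
Tree: B1–B2, B2–B3, B3–B4, B4–B5, B5–B6, B6–B7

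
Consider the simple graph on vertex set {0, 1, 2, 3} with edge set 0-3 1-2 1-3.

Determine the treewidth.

A width-1 tree decomposition is:
Bags: B1 = {0, 3}  B2 = {1, 3}  B3 = {1, 2}
Tree: B1–B2, B2–B3
Each bag holds 2 vertices, so the decomposition has width 1, which upper-bounds the treewidth. G has an edge, so its treewidth is at least 1. The upper and lower bounds meet at 1, so that is the treewidth.

1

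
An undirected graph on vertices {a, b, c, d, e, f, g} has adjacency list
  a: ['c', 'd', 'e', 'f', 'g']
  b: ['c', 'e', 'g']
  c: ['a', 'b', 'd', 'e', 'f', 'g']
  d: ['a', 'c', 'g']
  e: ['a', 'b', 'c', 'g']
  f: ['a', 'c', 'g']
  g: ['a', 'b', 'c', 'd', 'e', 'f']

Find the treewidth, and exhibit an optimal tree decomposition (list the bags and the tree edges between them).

The largest bag has 4 vertices, giving width 3; this decomposition certifies tw(G) ≤ 3. Conversely, {a, c, d, g} is a clique of size 4, and the vertices of any clique must share a bag in every tree decomposition; so some bag has ≥ 4 vertices and tw(G) ≥ 3. The upper and lower bounds meet at 3, so that is the treewidth.

Treewidth 3.
One optimal decomposition is:
Bags: B1 = {a, c, e, g}  B2 = {b, c, e, g}  B3 = {a, c, d, g}  B4 = {a, c, f, g}
Tree: B1–B2, B1–B3, B3–B4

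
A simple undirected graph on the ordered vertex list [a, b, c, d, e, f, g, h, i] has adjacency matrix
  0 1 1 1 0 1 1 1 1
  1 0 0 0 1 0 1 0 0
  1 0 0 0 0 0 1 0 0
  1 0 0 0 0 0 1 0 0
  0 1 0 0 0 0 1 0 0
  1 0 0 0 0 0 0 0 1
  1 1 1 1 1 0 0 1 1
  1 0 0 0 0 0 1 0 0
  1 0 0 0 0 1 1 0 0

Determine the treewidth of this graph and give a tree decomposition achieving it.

Treewidth 2.
One optimal decomposition is:
Bags: B1 = {a, b, g}  B2 = {a, d, g}  B3 = {a, c, g}  B4 = {a, g, i}  B5 = {b, e, g}  B6 = {a, g, h}  B7 = {a, f, i}
Tree: B1–B2, B1–B3, B3–B4, B1–B5, B2–B6, B4–B7

Every bag has size at most 3, so the width is 3 − 1 = 2 and tw(G) ≤ 2. Conversely, {b, e, g} is a clique of size 3, and the vertices of any clique must share a bag in every tree decomposition; so some bag has ≥ 3 vertices and tw(G) ≥ 2. Hence tw(G) = 2 exactly.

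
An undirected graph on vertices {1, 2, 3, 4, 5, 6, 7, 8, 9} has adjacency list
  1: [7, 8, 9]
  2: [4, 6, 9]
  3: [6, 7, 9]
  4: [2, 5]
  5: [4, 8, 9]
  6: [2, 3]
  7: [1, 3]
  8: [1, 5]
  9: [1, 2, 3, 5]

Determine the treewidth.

A width-3 tree decomposition is:
Bags: B1 = {1, 3, 6, 7}  B2 = {1, 3, 6, 9}  B3 = {1, 2, 6, 9}  B4 = {1, 2, 8, 9}  B5 = {2, 5, 8, 9}  B6 = {2, 4, 5, 8}
Tree: B1–B2, B2–B3, B3–B4, B4–B5, B5–B6
Each bag holds 4 vertices, so the decomposition has width 3, which upper-bounds the treewidth. For the lower bound: the 4 vertex sets {3,6,7}, {1}, {9}, {2,4,5,8} are disjoint, each induces a connected subgraph, and every pair is joined by at least one edge of G. Contracting each set to a single vertex therefore yields K_{4} as a minor, and since treewidth is minor-monotone, tw(G) ≥ tw(K_{4}) = 3. The upper and lower bounds meet at 3, so that is the treewidth.

3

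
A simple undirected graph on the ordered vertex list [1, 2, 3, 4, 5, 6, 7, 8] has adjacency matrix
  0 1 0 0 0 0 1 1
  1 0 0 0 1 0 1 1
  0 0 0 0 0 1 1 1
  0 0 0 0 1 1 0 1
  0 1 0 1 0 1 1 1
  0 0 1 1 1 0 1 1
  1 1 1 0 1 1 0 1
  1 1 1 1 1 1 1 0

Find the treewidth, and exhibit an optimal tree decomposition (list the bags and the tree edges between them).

Treewidth 3.
One such decomposition:
Bags: B1 = {2, 5, 7, 8}  B2 = {5, 6, 7, 8}  B3 = {3, 6, 7, 8}  B4 = {4, 5, 6, 8}  B5 = {1, 2, 7, 8}
Tree: B1–B2, B2–B3, B2–B4, B1–B5

Every bag has size at most 4, so the width is 4 − 1 = 3 and tw(G) ≤ 3. Conversely, {4, 5, 6, 8} is a clique of size 4, and the vertices of any clique must share a bag in every tree decomposition; so some bag has ≥ 4 vertices and tw(G) ≥ 3. Therefore the treewidth is 3.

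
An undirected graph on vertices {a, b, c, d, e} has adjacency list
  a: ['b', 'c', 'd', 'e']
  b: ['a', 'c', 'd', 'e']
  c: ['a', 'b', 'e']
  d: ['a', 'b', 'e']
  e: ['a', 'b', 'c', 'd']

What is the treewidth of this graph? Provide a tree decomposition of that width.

Treewidth 3.
One optimal decomposition is:
Bags: B1 = {a, b, d, e}  B2 = {a, b, c, e}
Tree: B1–B2

Each bag holds 4 vertices, so the decomposition has width 3, which upper-bounds the treewidth. For the lower bound, the 4 vertices {a, b, d, e} are pairwise adjacent, and any tree decomposition puts a clique entirely inside one bag — forcing width ≥ 3. Combining the bounds, tw(G) = 3.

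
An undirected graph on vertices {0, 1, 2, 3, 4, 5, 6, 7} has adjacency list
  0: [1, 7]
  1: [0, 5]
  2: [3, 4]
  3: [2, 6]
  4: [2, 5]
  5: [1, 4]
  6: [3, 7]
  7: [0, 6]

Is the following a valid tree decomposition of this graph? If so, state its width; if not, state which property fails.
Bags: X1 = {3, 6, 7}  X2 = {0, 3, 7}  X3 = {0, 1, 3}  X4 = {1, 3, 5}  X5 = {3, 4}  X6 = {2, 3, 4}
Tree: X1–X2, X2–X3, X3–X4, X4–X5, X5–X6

No — edge (5,4) lies in no bag.

A tree decomposition must satisfy three properties: every vertex lies in some bag; for every edge, both endpoints lie together in some bag; and for every vertex, the bags containing it form a connected subtree. Here edge (5,4) lies in no bag, so the decomposition is invalid.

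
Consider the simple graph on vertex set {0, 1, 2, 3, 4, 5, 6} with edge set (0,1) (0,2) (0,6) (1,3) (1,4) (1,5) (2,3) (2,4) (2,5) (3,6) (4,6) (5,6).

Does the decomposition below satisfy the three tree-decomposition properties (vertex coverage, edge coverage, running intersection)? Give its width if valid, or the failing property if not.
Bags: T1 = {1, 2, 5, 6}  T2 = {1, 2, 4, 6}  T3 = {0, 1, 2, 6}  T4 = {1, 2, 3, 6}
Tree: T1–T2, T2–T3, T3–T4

Vertex coverage: the bags together contain {0, 1, 2, 3, 4, 5, 6}, the full vertex set. Edge coverage: each edge of G has both endpoints in at least one bag. Running intersection: for every vertex, the bags containing it form a connected subtree. All three properties hold, so this is a valid tree decomposition of width max|bag| − 1 = 3, and hence tw(G) ≤ 3.

Yes; width 3.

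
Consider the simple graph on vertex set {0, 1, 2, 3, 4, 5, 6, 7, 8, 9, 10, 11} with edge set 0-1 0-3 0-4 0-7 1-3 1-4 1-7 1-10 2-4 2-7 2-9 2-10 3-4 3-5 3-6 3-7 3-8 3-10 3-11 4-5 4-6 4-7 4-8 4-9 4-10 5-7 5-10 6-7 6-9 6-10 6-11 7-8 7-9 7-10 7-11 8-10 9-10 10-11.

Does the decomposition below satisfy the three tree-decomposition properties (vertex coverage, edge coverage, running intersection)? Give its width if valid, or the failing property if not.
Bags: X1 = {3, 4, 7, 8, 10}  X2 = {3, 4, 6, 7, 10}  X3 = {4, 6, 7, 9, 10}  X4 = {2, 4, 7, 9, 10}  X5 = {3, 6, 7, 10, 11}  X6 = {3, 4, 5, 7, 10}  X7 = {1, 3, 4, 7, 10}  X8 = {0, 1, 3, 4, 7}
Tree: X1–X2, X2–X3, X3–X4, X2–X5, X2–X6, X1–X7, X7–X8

Checking the three conditions: (i) the bags cover all of {0, 1, 2, 3, 4, 5, 6, 7, 8, 9, 10, 11}; (ii) for each edge, some bag contains both endpoints; (iii) the bags containing any fixed vertex form a subtree. All hold, so the decomposition is valid with width 5 − 1 = 4.

Yes; width 4.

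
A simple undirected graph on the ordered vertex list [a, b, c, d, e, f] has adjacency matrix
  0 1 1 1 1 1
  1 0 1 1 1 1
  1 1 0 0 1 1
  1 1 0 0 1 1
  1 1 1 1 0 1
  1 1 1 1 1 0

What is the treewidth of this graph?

4

A width-4 tree decomposition is:
Bags: B1 = {a, b, d, e, f}  B2 = {a, b, c, e, f}
Tree: B1–B2
Each bag holds 5 vertices, so the decomposition has width 4, which upper-bounds the treewidth. On the other hand G contains the 5-clique {a, b, d, e, f}. A clique must lie in a single bag of any decomposition, so no decomposition can have width below 4. Combining the bounds, tw(G) = 4.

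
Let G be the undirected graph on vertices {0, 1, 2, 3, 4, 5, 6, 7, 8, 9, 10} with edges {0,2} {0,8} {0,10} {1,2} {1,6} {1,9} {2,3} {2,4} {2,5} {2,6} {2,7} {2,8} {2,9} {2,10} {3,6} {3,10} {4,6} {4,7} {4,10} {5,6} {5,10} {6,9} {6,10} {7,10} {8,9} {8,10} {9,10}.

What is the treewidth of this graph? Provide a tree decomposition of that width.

Treewidth 3.
Bags: B1 = {2, 4, 6, 10}  B2 = {2, 5, 6, 10}  B3 = {2, 6, 9, 10}  B4 = {2, 8, 9, 10}  B5 = {0, 2, 8, 10}  B6 = {2, 4, 7, 10}  B7 = {1, 2, 6, 9}  B8 = {2, 3, 6, 10}
Tree: B1–B2, B2–B3, B3–B4, B4–B5, B1–B6, B3–B7, B1–B8

The largest bag has 4 vertices, giving width 3; this decomposition certifies tw(G) ≤ 3. For the lower bound, the 4 vertices {1, 2, 6, 9} are pairwise adjacent, and any tree decomposition puts a clique entirely inside one bag — forcing width ≥ 3. Therefore the treewidth is 3.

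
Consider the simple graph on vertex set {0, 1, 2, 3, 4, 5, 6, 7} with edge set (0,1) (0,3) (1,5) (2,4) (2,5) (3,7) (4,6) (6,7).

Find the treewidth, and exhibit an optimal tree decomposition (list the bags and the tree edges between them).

The largest bag has 3 vertices, giving width 2; this decomposition certifies tw(G) ≤ 2. The edges 2–4–6–7–3–0–1–5–2 form a cycle, so G is not a tree and its treewidth is at least 2. The upper and lower bounds meet at 2, so that is the treewidth.

Treewidth 2.
One such decomposition:
Bags: B1 = {2, 4, 6}  B2 = {2, 6, 7}  B3 = {2, 3, 7}  B4 = {0, 2, 3}  B5 = {0, 1, 2}  B6 = {1, 2, 5}
Tree: B1–B2, B2–B3, B3–B4, B4–B5, B5–B6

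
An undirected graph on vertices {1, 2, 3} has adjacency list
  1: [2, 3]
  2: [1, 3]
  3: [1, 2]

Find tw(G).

A width-2 tree decomposition is:
Bags: B1 = {1, 2, 3}
Tree: (single bag)
A single bag containing all 3 vertices is trivially a valid decomposition of width 2. On the other hand G contains the 3-clique {1, 2, 3}. A clique must lie in a single bag of any decomposition, so no decomposition can have width below 2. Combining the bounds, tw(G) = 2.

2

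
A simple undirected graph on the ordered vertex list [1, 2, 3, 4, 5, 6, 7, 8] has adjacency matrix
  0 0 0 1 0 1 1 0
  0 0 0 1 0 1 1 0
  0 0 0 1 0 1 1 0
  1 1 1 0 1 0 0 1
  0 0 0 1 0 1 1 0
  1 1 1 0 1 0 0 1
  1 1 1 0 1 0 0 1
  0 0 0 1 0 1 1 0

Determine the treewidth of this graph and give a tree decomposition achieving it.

Each bag holds 4 vertices, so the decomposition has width 3, which upper-bounds the treewidth. For the lower bound: the 4 vertex sets {2,7}, {5,6}, {4}, {8} are disjoint, each induces a connected subgraph, and every pair is joined by at least one edge of G. Contracting each set to a single vertex therefore yields K_{4} as a minor, and since treewidth is minor-monotone, tw(G) ≥ tw(K_{4}) = 3. Hence tw(G) = 3 exactly.

Treewidth 3.
One optimal decomposition is:
Bags: B1 = {2, 4, 6, 7}  B2 = {4, 5, 6, 7}  B3 = {4, 6, 7, 8}  B4 = {1, 4, 6, 7}  B5 = {3, 4, 6, 7}
Tree: B1–B2, B2–B3, B3–B4, B4–B5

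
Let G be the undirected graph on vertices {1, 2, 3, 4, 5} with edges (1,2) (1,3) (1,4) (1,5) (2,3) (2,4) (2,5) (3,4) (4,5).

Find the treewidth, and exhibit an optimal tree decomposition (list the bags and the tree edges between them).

Every bag has size at most 4, so the width is 4 − 1 = 3 and tw(G) ≤ 3. Conversely, {1, 2, 3, 4} is a clique of size 4, and the vertices of any clique must share a bag in every tree decomposition; so some bag has ≥ 4 vertices and tw(G) ≥ 3. Combining the bounds, tw(G) = 3.

Treewidth 3.
One optimal decomposition is:
Bags: B1 = {1, 2, 3, 4}  B2 = {1, 2, 4, 5}
Tree: B1–B2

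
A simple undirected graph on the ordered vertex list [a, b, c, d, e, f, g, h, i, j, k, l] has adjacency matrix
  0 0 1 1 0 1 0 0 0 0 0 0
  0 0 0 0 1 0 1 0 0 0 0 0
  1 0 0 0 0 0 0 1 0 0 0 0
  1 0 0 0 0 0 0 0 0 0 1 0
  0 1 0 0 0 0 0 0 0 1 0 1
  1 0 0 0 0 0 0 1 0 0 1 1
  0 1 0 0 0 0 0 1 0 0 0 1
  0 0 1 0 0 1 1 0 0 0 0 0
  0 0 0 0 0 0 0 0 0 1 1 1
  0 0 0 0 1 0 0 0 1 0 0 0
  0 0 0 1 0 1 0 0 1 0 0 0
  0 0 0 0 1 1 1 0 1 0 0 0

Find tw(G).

3

A width-3 tree decomposition is:
Bags: B1 = {a, c, d, h}  B2 = {a, d, f, h}  B3 = {d, f, h, k}  B4 = {f, g, h, k}  B5 = {f, g, k, l}  B6 = {g, i, k, l}  B7 = {b, g, i, l}  B8 = {b, e, i, l}  B9 = {b, e, i, j}
Tree: B1–B2, B2–B3, B3–B4, B4–B5, B5–B6, B6–B7, B7–B8, B8–B9
Each bag holds 4 vertices, so the decomposition has width 3, which upper-bounds the treewidth. For the lower bound: the 4 vertex sets {a,c,d}, {h}, {f}, {g,i,k,l} are disjoint, each induces a connected subgraph, and every pair is joined by at least one edge of G. Contracting each set to a single vertex therefore yields K_{4} as a minor, and since treewidth is minor-monotone, tw(G) ≥ tw(K_{4}) = 3. Hence tw(G) = 3 exactly.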